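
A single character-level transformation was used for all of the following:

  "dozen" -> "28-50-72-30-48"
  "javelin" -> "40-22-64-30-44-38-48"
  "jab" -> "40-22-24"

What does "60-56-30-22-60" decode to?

d(#4)→28 and o(#15)→50: differences scale by 2, so n = 2·pos + 20. With a=1..z=26, the number is 2·pos + 20.
Undoing it on 60-56-30-22-60: 60→(60−20)÷2=20=t, 56→(56−20)÷2=18=r, 30→(30−20)÷2=5=e, 22→(22−20)÷2=1=a, 60→(60−20)÷2=20=t.

treat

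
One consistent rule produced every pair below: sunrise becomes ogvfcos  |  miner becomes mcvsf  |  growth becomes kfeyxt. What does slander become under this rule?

odivjsf

s(18)→o(14) and u(20)→g(6) fit y≡9x+8 (mod 26); the inverse of 9 mod 26 is 3. Treating letters as 0–25, the rule is x ↦ 9x + 8 (mod 26).
On slander: s(18)→9·18+8≡14=o; l(11)→9·11+8≡3=d; a(0)→9·0+8≡8=i; n(13)→9·13+8≡21=v; d(3)→9·3+8≡9=j; e(4)→9·4+8≡18=s; r(17)→9·17+8≡5=f (all mod 26).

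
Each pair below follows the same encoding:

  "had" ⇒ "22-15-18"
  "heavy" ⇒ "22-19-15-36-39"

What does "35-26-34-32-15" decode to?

h is letter #8 and maps to 22: an offset of 14. The number is (letter's place in the alphabet, a=1) + 14.
Decoding 35-26-34-32-15: 35→(35−14)÷1=21=u, 26→(26−14)÷1=12=l, 34→(34−14)÷1=20=t, 32→(32−14)÷1=18=r, 15→(15−14)÷1=1=a.

ultra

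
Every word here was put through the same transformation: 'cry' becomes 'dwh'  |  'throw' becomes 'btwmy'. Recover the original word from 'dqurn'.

The output letters match the input read backwards, each shifted +5: cry reversed is yrc. Two steps: reverse the string, then apply a Caesar shift of +5.
Undoing it on dqurn: shift back: d−5=y, q−5=l, u−5=p, r−5=m, n−5=i → ylpmi; then reverse → imply.

imply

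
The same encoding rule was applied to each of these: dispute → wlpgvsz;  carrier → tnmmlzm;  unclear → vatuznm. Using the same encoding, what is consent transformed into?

Each letter's alphabet position (a=0..z=25) is mapped through 3·x+13 mod 26 — an affine cipher.
Applying it to consent: c(2)→3·2+13≡19=t; o(14)→3·14+13≡3=d; n(13)→3·13+13≡0=a; s(18)→3·18+13≡15=p; e(4)→3·4+13≡25=z; n(13)→3·13+13≡0=a; t(19)→3·19+13≡18=s (all mod 26).

tdapzas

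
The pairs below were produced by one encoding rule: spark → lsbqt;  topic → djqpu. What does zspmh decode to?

The output letters match the input read backwards, each shifted +1: spark reversed is kraps. The word is reversed, then every letter is shifted forward by 1.
Decoding zspmh: shift back: z−1=y, s−1=r, p−1=o, m−1=l, h−1=g → yrolg; then reverse → glory.

glory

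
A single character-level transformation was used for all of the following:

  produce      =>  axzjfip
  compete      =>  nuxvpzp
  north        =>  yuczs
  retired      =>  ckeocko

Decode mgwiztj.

Shifts by position in produce: pos 0: p→a (+11), pos 1: r→x (+6), pos 2: o→z (+11), pos 3: d→j (+6) — repeating every 2. It's a Vigenère-style cipher with numeric key [11,6]: position i shifts by key[i mod 2].
Reversing it on mgwiztj: m−11=b, g−6=a, w−11=l, i−6=c, z−11=o, t−6=n, j−11=y.

balcony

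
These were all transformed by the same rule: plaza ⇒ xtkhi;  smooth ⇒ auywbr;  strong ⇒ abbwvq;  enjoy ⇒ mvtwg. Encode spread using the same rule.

axbmin

Shifts by position in plaza: pos 0: p→x (+8), pos 1: l→t (+8), pos 2: a→k (+10), pos 3: z→h (+8), pos 4: a→i (+8) — repeating every 3. A repeating key of period 3 is used — shifts +8, +8, +10 over and over.
On spread: s+8=a, p+8=x, r+10=b, e+8=m, a+8=i, d+10=n.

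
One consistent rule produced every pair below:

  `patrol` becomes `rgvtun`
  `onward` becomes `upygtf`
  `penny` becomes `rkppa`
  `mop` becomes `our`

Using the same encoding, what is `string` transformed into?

uvtopi

The shift depends on letter class: consonant p→r is +2, but vowel a→g is +6. Two shifts are in play — +6 for a/e/i/o/u, +2 for every other letter.
Applying it to string: s(cons)+2=u, t(cons)+2=v, r(cons)+2=t, i(vowel)+6=o, n(cons)+2=p, g(cons)+2=i.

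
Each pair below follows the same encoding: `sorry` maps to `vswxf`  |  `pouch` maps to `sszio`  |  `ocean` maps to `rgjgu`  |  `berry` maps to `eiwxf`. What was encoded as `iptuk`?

In sorry: s→v is +3, o→s is +4, r→w is +5, r→x is +6 — the shift increases by 1 each position. The shift increases by 1 at each position, starting from +3: 3, 4, 5, ….
Reversing it on iptuk: i−3=f, p−4=l, t−5=o, u−6=o, k−7=d.

flood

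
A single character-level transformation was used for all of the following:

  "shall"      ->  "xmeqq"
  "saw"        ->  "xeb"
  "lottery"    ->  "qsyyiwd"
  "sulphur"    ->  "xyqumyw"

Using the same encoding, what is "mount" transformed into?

The shift depends on letter class: consonant s→x is +5, but vowel a→e is +4. Vowels shift forward by 4 and consonants shift forward by 5.
Applying it to mount: m(cons)+5=r, o(vowel)+4=s, u(vowel)+4=y, n(cons)+5=s, t(cons)+5=y.

rsysy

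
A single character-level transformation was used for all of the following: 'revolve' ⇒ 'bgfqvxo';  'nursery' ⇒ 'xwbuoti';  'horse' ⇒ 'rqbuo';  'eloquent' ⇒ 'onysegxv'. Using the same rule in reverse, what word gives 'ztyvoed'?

It's a Vigenère-style cipher with numeric key [10,2]: position i shifts by key[i mod 2].
Reversing it on ztyvoed: z−10=p, t−2=r, y−10=o, v−2=t, o−10=e, e−2=c, d−10=t.

protect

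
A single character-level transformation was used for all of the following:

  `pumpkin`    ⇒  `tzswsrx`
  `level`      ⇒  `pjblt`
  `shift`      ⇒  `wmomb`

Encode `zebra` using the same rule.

djhyi

The shift increases by 1 at each position, starting from +4: 4, 5, 6, ….
Applying it to zebra: z+4=d, e+5=j, b+6=h, r+7=y, a+8=i.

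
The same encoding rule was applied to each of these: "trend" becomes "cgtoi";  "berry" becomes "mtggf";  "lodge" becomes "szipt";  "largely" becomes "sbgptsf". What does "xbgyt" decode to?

t(19)→c(2) and r(17)→g(6) fit y≡11x+1 (mod 26); the inverse of 11 mod 26 is 19. Treating letters as 0–25, the rule is x ↦ 11x + 1 (mod 26).
Decoding xbgyt: x(23)→19·(23−1)≡2=c; b(1)→19·(1−1)≡0=a; g(6)→19·(6−1)≡17=r; y(24)→19·(24−1)≡21=v; t(19)→19·(19−1)≡4=e (all mod 26).

carve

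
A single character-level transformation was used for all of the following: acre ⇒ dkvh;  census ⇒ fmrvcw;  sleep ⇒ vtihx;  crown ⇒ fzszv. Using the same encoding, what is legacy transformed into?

A repeating key of period 3 is used — shifts +3, +8, +4 over and over.
For legacy: l+3=o, e+8=m, g+4=k, a+3=d, c+8=k, y+4=c.

omkdkc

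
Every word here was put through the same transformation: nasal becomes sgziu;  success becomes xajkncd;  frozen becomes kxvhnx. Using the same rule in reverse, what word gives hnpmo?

The shift increases by 1 at each position, starting from +5: 5, 6, 7, ….
Reversing it on hnpmo: h−5=c, n−6=h, p−7=i, m−8=e, o−9=f.

chief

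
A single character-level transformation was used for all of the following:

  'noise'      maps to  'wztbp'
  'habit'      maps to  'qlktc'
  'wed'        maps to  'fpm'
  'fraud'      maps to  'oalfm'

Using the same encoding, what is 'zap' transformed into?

The shift depends on letter class: consonant n→w is +9, but vowel o→z is +11. Two shifts are in play — +11 for a/e/i/o/u, +9 for every other letter.
Applying it to zap: z(cons)+9=i, a(vowel)+11=l, p(cons)+9=y.

ily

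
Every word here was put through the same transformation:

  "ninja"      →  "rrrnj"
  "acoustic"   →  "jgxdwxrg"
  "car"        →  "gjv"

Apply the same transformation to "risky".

vrwoc

Two shifts are in play — +9 for a/e/i/o/u, +4 for every other letter.
On risky: r(cons)+4=v, i(vowel)+9=r, s(cons)+4=w, k(cons)+4=o, y(cons)+4=c.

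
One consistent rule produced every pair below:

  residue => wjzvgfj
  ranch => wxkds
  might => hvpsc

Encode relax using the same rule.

This is an affine cipher: with a=0,…,z=25, each position x becomes (3x+23) mod 26.
On relax: r(17)→3·17+23≡22=w; e(4)→3·4+23≡9=j; l(11)→3·11+23≡4=e; a(0)→3·0+23≡23=x; x(23)→3·23+23≡14=o (all mod 26).

wjexo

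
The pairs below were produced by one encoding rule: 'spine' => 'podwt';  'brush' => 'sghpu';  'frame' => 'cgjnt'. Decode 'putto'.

s(18)→p(15) and p(15)→o(14) fit y≡9x+9 (mod 26); the inverse of 9 mod 26 is 3. Treating letters as 0–25, the rule is x ↦ 9x + 9 (mod 26).
Undoing it on putto: p(15)→3·(15−9)≡18=s; u(20)→3·(20−9)≡7=h; t(19)→3·(19−9)≡4=e; t(19)→3·(19−9)≡4=e; o(14)→3·(14−9)≡15=p (all mod 26).

sheep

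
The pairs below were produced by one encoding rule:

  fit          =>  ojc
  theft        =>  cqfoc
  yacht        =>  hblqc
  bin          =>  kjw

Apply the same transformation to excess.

fglfbb

The shift depends on letter class: consonant f→o is +9, but vowel i→j is +1. Vowels shift forward by 1 and consonants shift forward by 9.
On excess: e(vowel)+1=f, x(cons)+9=g, c(cons)+9=l, e(vowel)+1=f, s(cons)+9=b, s(cons)+9=b.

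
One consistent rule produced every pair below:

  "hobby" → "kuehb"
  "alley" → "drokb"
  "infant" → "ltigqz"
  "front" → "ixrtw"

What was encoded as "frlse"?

It's a Vigenère-style cipher with numeric key [3,6]: position i shifts by key[i mod 2].
Reversing it on frlse: f−3=c, r−6=l, l−3=i, s−6=m, e−3=b.

climb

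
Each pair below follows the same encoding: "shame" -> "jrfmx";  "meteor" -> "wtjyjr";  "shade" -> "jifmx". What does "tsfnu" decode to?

The output letters match the input read backwards, each shifted +5: shame reversed is emahs. The word is reversed, then every letter is shifted forward by 5.
Undoing it on tsfnu: shift back: t−5=o, s−5=n, f−5=a, n−5=i, u−5=p → onaip; then reverse → piano.

piano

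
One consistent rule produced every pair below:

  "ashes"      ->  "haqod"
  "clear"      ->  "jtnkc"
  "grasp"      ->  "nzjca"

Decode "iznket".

In ashes: a→h is +7, s→a is +8, h→q is +9, e→o is +10 — the shift increases by 1 each position. The shift increases by 1 at each position, starting from +7: 7, 8, 9, ….
Undoing it on iznket: i−7=b, z−8=r, n−9=e, k−10=a, e−11=t, t−12=h.

breath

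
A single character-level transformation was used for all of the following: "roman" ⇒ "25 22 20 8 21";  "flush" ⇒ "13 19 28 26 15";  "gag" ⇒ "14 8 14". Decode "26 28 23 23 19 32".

supply

Letters become their 1-based position plus 7 (so a→8, b→9, …).
Undoing it on 26 28 23 23 19 32: 26→(26−7)÷1=19=s, 28→(28−7)÷1=21=u, 23→(23−7)÷1=16=p, 23→(23−7)÷1=16=p, 19→(19−7)÷1=12=l, 32→(32−7)÷1=25=y.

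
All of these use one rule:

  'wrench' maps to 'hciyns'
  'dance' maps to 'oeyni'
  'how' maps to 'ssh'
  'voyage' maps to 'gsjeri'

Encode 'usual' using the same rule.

The shift depends on letter class: consonant w→h is +11, but vowel e→i is +4. Two shifts are in play — +4 for a/e/i/o/u, +11 for every other letter.
For usual: u(vowel)+4=y, s(cons)+11=d, u(vowel)+4=y, a(vowel)+4=e, l(cons)+11=w.

ydyew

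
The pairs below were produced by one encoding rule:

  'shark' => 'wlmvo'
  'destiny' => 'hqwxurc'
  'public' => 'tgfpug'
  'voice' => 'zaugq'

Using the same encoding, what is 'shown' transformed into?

Two shifts are in play — +12 for a/e/i/o/u, +4 for every other letter.
On shown: s(cons)+4=w, h(cons)+4=l, o(vowel)+12=a, w(cons)+4=a, n(cons)+4=r.

wlaar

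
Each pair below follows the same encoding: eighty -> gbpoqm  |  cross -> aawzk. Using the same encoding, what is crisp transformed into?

xaqzk

The output letters match the input read backwards, each shifted +8: eighty reversed is ythgie. Two steps: reverse the string, then apply a Caesar shift of +8.
Applying it to crisp: reverse → psirc; then shift: p+8=x, s+8=a, i+8=q, r+8=z, c+8=k.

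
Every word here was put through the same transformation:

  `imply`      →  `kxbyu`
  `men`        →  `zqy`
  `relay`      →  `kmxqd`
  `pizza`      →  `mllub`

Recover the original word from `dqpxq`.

The output letters match the input read backwards, each shifted +12: imply reversed is ylpmi. The word is reversed, then every letter is shifted forward by 12.
Reversing it on dqpxq: shift back: d−12=r, q−12=e, p−12=d, x−12=l, q−12=e → redle; then reverse → elder.

elder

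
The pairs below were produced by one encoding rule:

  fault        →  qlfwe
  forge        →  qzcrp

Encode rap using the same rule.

cla

Each letter is shifted forward by 11 in the alphabet (a Caesar shift of +11).
On rap: r+11=c, a+11=l, p+11=a.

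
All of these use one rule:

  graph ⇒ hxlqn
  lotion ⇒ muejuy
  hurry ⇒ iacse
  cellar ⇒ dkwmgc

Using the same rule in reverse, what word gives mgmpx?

Shifts by position in graph: pos 0: g→h (+1), pos 1: r→x (+6), pos 2: a→l (+11), pos 3: p→q (+1), pos 4: h→n (+6) — repeating every 3. The shifts repeat in a cycle of length 3: positions 0,1,… shift by +1, +6, +11, then the pattern repeats.
Reversing it on mgmpx: m−1=l, g−6=a, m−11=b, p−1=o, x−6=r.

labor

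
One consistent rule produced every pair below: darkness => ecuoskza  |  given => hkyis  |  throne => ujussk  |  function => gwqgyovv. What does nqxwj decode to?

In darkness: d→e is +1, a→c is +2, r→u is +3, k→o is +4 — the shift increases by 1 each position. Each letter shifts forward by (position + 1), i.e. 1, 2, 3, … — the shift grows by one for each successive letter.
Reversing it on nqxwj: n−1=m, q−2=o, x−3=u, w−4=s, j−5=e.

mouse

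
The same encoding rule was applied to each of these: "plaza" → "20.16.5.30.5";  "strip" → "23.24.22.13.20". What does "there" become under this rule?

p is letter #16 and maps to 20: an offset of 4. The number is (letter's place in the alphabet, a=1) + 4.
Applying it to there: t=20→24, h=8→12, e=5→9, r=18→22, e=5→9.

24.12.9.22.9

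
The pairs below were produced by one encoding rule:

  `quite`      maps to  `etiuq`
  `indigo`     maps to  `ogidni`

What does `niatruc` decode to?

The word is simply reversed.
Decoding niatruc: then reverse → curtain.

curtain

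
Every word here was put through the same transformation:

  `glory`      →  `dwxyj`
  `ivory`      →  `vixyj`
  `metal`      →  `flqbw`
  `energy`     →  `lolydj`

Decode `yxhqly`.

roster

g(6)→d(3) and l(11)→w(22) fit y≡9x+1 (mod 26); the inverse of 9 mod 26 is 3. This is an affine cipher: with a=0,…,z=25, each position x becomes (9x+1) mod 26.
Decoding yxhqly: y(24)→3·(24−1)≡17=r; x(23)→3·(23−1)≡14=o; h(7)→3·(7−1)≡18=s; q(16)→3·(16−1)≡19=t; l(11)→3·(11−1)≡4=e; y(24)→3·(24−1)≡17=r (all mod 26).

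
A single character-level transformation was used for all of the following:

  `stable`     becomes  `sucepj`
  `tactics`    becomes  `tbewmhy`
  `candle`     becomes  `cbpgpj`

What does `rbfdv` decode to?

In stable: s→s is +0, t→u is +1, a→c is +2, b→e is +3 — the shift increases by 1 each position. Letter i (0-indexed) is shifted by i+0, so successive shifts are 0, 1, 2, ….
Undoing it on rbfdv: r−0=r, b−1=a, f−2=d, d−3=a, v−4=r.

radar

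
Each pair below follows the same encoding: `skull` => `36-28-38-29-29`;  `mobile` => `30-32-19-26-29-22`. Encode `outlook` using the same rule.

32-38-37-29-32-32-28

s is letter #19 and maps to 36: an offset of 17. Letters become their 1-based position plus 17 (so a→18, b→19, …).
On outlook: o=15→32, u=21→38, t=20→37, l=12→29, o=15→32, o=15→32, k=11→28.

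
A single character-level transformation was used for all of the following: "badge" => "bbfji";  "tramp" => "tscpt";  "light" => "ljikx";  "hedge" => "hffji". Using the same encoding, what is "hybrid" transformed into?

hzdumi

Each letter shifts forward by its position index (0, 1, 2, …) — the shift grows by one for each successive letter.
For hybrid: h+0=h, y+1=z, b+2=d, r+3=u, i+4=m, d+5=i.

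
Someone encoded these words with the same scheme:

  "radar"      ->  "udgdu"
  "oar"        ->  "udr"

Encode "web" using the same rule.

The output letters match the input read backwards, each shifted +3: radar reversed is radar. Two steps: reverse the string, then apply a Caesar shift of +3.
For web: reverse → bew; then shift: b+3=e, e+3=h, w+3=z.

ehz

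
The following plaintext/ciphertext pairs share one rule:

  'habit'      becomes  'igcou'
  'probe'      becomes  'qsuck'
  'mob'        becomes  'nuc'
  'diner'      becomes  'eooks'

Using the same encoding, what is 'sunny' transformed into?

The shift depends on letter class: consonant h→i is +1, but vowel a→g is +6. The rule splits by letter class: vowels +6, consonants +1.
Applying it to sunny: s(cons)+1=t, u(vowel)+6=a, n(cons)+1=o, n(cons)+1=o, y(cons)+1=z.

taooz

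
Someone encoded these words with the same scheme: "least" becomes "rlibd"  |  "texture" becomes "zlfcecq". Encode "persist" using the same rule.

In least: l→r is +6, e→l is +7, a→i is +8, s→b is +9 — the shift increases by 1 each position. Letter i (0-indexed) is shifted by i+6, so successive shifts are 6, 7, 8, ….
Applying it to persist: p+6=v, e+7=l, r+8=z, s+9=b, i+10=s, s+11=d, t+12=f.

vlzbsdf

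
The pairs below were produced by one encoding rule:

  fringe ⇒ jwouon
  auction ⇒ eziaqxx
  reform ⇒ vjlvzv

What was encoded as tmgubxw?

In fringe: f→j is +4, r→w is +5, i→o is +6, n→u is +7 — the shift increases by 1 each position. Letter i (0-indexed) is shifted by i+4, so successive shifts are 4, 5, 6, ….
Reversing it on tmgubxw: t−4=p, m−5=h, g−6=a, u−7=n, b−8=t, x−9=o, w−10=m.

phantom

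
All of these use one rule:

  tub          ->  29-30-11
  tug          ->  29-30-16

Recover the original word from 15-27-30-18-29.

t is letter #20 and maps to 29: an offset of 9. Each letter is replaced by its alphabet position (a=1..z=26) + 9.
Decoding 15-27-30-18-29: 15→(15−9)÷1=6=f, 27→(27−9)÷1=18=r, 30→(30−9)÷1=21=u, 18→(18−9)÷1=9=i, 29→(29−9)÷1=20=t.

fruit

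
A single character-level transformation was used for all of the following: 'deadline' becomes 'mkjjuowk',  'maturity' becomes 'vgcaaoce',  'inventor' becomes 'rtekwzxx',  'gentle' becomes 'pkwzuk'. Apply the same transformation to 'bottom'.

kuczxs

Shifts by position in deadline: pos 0: d→m (+9), pos 1: e→k (+6), pos 2: a→j (+9), pos 3: d→j (+6) — repeating every 2. It's a Vigenère-style cipher with numeric key [9,6]: position i shifts by key[i mod 2].
For bottom: b+9=k, o+6=u, t+9=c, t+6=z, o+9=x, m+6=s.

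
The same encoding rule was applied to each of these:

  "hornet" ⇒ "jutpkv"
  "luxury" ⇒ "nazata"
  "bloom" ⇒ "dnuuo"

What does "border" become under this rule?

dutfkt

The rule splits by letter class: vowels +6, consonants +2.
For border: b(cons)+2=d, o(vowel)+6=u, r(cons)+2=t, d(cons)+2=f, e(vowel)+6=k, r(cons)+2=t.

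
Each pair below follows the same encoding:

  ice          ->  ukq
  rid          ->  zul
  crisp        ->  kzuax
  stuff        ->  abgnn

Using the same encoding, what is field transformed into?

The shift depends on letter class: consonant c→k is +8, but vowel i→u is +12. The rule splits by letter class: vowels +12, consonants +8.
Applying it to field: f(cons)+8=n, i(vowel)+12=u, e(vowel)+12=q, l(cons)+8=t, d(cons)+8=l.

nuqtl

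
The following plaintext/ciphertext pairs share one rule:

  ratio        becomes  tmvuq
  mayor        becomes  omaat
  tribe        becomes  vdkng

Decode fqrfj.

Shifts by position in ratio: pos 0: r→t (+2), pos 1: a→m (+12), pos 2: t→v (+2), pos 3: i→u (+12) — repeating every 2. It's a Vigenère-style cipher with numeric key [2,12]: position i shifts by key[i mod 2].
Reversing it on fqrfj: f−2=d, q−12=e, r−2=p, f−12=t, j−2=h.

depth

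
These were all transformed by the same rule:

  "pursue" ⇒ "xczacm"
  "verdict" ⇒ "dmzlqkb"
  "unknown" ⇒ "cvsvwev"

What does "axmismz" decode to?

Every letter moves 8 places later in the alphabet, wrapping around z→a.
Decoding axmismz: a−8=s, x−8=p, m−8=e, i−8=a, s−8=k, m−8=e, z−8=r.

speaker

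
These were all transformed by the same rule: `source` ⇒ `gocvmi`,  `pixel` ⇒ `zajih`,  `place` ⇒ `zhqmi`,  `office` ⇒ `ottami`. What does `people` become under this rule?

s(18)→g(6) and o(14)→o(14) fit y≡11x+16 (mod 26); the inverse of 11 mod 26 is 19. This is an affine cipher: with a=0,…,z=25, each position x becomes (11x+16) mod 26.
On people: p(15)→11·15+16≡25=z; e(4)→11·4+16≡8=i; o(14)→11·14+16≡14=o; p(15)→11·15+16≡25=z; l(11)→11·11+16≡7=h; e(4)→11·4+16≡8=i (all mod 26).

ziozhi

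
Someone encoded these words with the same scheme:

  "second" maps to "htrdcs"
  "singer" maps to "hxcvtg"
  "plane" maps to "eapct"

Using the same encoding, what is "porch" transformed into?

edgrw

This is a Caesar cipher with shift 15.
On porch: p+15=e, o+15=d, r+15=g, c+15=r, h+15=w.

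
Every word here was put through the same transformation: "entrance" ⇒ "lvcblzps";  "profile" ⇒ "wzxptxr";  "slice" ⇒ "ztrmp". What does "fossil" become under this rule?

mwbctx

In entrance: e→l is +7, n→v is +8, t→c is +9, r→b is +10 — the shift increases by 1 each position. Each letter shifts forward by (position + 7), i.e. 7, 8, 9, … — the shift grows by one for each successive letter.
On fossil: f+7=m, o+8=w, s+9=b, s+10=c, i+11=t, l+12=x.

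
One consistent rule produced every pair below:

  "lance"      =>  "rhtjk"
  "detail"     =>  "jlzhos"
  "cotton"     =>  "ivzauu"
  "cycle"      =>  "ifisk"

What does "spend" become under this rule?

Shifts by position in lance: pos 0: l→r (+6), pos 1: a→h (+7), pos 2: n→t (+6), pos 3: c→j (+7) — repeating every 2. A repeating key of period 2 is used — shifts +6, +7 over and over.
For spend: s+6=y, p+7=w, e+6=k, n+7=u, d+6=j.

ywkuj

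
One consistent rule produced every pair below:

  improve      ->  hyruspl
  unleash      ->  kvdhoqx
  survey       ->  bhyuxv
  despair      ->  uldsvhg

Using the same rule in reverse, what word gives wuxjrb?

Two steps: reverse the string, then apply a Caesar shift of +3.
Decoding wuxjrb: shift back: w−3=t, u−3=r, x−3=u, j−3=g, r−3=o, b−3=y → trugoy; then reverse → yogurt.

yogurt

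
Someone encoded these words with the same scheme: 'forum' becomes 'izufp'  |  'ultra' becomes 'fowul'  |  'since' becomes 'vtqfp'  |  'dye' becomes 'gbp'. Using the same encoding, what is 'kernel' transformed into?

npuqpo

The shift depends on letter class: consonant f→i is +3, but vowel o→z is +11. Vowels shift forward by 11 and consonants shift forward by 3.
Applying it to kernel: k(cons)+3=n, e(vowel)+11=p, r(cons)+3=u, n(cons)+3=q, e(vowel)+11=p, l(cons)+3=o.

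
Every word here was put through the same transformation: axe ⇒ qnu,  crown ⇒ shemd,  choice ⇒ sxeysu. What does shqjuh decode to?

crater

Compare letters: a→q is +16, x→n is +16, e→u is +16 — a constant shift. Each letter is shifted forward by 16 in the alphabet (a Caesar shift of +16).
Decoding shqjuh: s−16=c, h−16=r, q−16=a, j−16=t, u−16=e, h−16=r.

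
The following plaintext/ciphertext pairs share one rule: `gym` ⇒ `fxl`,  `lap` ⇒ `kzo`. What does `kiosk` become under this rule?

Compare letters: g→f is +25, y→x is +25, m→l is +25 — a constant shift. This is a Caesar cipher with shift 25.
On kiosk: k+25=j, i+25=h, o+25=n, s+25=r, k+25=j.

jhnrj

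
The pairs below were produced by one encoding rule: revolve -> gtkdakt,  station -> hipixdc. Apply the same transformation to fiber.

Compare letters: r→g is +15, e→t is +15, v→k is +15 — a constant shift. It's a constant shift of +15 (ROT15).
For fiber: f+15=u, i+15=x, b+15=q, e+15=t, r+15=g.

uxqtg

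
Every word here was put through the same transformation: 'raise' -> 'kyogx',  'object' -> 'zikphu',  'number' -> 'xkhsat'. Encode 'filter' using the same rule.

xkzrol

The output letters match the input read backwards, each shifted +6: raise reversed is esiar. Read the word backwards and shift each letter +6.
Applying it to filter: reverse → retlif; then shift: r+6=x, e+6=k, t+6=z, l+6=r, i+6=o, f+6=l.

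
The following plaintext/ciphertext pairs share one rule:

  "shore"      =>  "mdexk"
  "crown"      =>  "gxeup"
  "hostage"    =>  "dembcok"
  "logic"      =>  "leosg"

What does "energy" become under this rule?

kpkxoy

s(18)→m(12) and h(7)→d(3) fit y≡15x+2 (mod 26); the inverse of 15 mod 26 is 7. Treating letters as 0–25, the rule is x ↦ 15x + 2 (mod 26).
Applying it to energy: e(4)→15·4+2≡10=k; n(13)→15·13+2≡15=p; e(4)→15·4+2≡10=k; r(17)→15·17+2≡23=x; g(6)→15·6+2≡14=o; y(24)→15·24+2≡24=y (all mod 26).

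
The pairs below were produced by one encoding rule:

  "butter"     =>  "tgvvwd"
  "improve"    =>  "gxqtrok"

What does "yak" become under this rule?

mca

Two steps: reverse the string, then apply a Caesar shift of +2.
For yak: reverse → kay; then shift: k+2=m, a+2=c, y+2=a.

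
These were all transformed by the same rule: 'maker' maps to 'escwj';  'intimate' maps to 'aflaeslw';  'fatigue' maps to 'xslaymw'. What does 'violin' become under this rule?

nagdaf

It's a constant shift of +18 (ROT18).
For violin: v+18=n, i+18=a, o+18=g, l+18=d, i+18=a, n+18=f.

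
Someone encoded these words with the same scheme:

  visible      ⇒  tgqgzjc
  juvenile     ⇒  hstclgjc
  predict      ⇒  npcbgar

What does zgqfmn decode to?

Compare letters: v→t is +24, i→g is +24, s→q is +24 — a constant shift. Each letter is shifted forward by 24 in the alphabet (a Caesar shift of +24).
Decoding zgqfmn: z−24=b, g−24=i, q−24=s, f−24=h, m−24=o, n−24=p.

bishop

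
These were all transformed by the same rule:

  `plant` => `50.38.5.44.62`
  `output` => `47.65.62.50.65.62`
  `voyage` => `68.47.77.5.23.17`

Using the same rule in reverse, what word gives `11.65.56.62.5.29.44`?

p(#16)→50 and l(#12)→38: differences scale by 3, so n = 3·pos + 2. With a=1..z=26, the number is 3·pos + 2.
Undoing it on 11.65.56.62.5.29.44: 11→(11−2)÷3=3=c, 65→(65−2)÷3=21=u, 56→(56−2)÷3=18=r, 62→(62−2)÷3=20=t, 5→(5−2)÷3=1=a, 29→(29−2)÷3=9=i, 44→(44−2)÷3=14=n.

curtain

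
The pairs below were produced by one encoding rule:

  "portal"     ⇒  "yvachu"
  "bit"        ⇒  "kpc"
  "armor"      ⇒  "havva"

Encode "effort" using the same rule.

The shift depends on letter class: consonant p→y is +9, but vowel o→v is +7. The rule splits by letter class: vowels +7, consonants +9.
Applying it to effort: e(vowel)+7=l, f(cons)+9=o, f(cons)+9=o, o(vowel)+7=v, r(cons)+9=a, t(cons)+9=c.

loovac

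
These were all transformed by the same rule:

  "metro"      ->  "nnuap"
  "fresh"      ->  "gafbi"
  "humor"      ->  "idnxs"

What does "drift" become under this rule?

A repeating key of period 2 is used — shifts +1, +9 over and over.
For drift: d+1=e, r+9=a, i+1=j, f+9=o, t+1=u.

eajou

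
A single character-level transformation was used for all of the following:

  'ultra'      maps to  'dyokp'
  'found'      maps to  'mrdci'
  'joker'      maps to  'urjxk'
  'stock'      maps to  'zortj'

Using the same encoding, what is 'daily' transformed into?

ipfyl

u(20)→d(3) and l(11)→y(24) fit y≡15x+15 (mod 26); the inverse of 15 mod 26 is 7. Treating letters as 0–25, the rule is x ↦ 15x + 15 (mod 26).
Applying it to daily: d(3)→15·3+15≡8=i; a(0)→15·0+15≡15=p; i(8)→15·8+15≡5=f; l(11)→15·11+15≡24=y; y(24)→15·24+15≡11=l (all mod 26).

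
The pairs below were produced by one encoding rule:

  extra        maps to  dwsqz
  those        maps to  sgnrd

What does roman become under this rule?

qnlzm

Every letter moves 25 places later in the alphabet, wrapping around z→a.
On roman: r+25=q, o+25=n, m+25=l, a+25=z, n+25=m.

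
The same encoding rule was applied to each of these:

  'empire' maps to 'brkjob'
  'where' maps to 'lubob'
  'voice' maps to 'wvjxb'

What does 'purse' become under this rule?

khodb

e(4)→b(1) and m(12)→r(17) fit y≡15x+19 (mod 26); the inverse of 15 mod 26 is 7. Each letter's alphabet position (a=0..z=25) is mapped through 15·x+19 mod 26 — an affine cipher.
Applying it to purse: p(15)→15·15+19≡10=k; u(20)→15·20+19≡7=h; r(17)→15·17+19≡14=o; s(18)→15·18+19≡3=d; e(4)→15·4+19≡1=b (all mod 26).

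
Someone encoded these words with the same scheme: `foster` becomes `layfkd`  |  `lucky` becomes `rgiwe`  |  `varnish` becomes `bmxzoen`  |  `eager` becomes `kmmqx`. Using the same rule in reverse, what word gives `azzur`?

until

Shifts by position in foster: pos 0: f→l (+6), pos 1: o→a (+12), pos 2: s→y (+6), pos 3: t→f (+12) — repeating every 2. The shifts repeat in a cycle of length 2: positions 0,1,… shift by +6, +12, then the pattern repeats.
Decoding azzur: a−6=u, z−12=n, z−6=t, u−12=i, r−6=l.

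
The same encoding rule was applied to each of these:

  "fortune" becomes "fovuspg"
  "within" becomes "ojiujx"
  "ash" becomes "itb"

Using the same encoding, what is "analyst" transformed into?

The output letters match the input read backwards, each shifted +1: fortune reversed is enutrof. Read the word backwards and shift each letter +1.
On analyst: reverse → tsylana; then shift: t+1=u, s+1=t, y+1=z, l+1=m, a+1=b, n+1=o, a+1=b.

utzmbob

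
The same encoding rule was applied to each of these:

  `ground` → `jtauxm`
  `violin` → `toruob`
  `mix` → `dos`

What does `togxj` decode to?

drain

Two steps: reverse the string, then apply a Caesar shift of +6.
Decoding togxj: shift back: t−6=n, o−6=i, g−6=a, x−6=r, j−6=d → niard; then reverse → drain.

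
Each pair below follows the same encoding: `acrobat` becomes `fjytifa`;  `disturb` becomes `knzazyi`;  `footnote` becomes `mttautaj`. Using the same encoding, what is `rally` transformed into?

yfssf

The shift depends on letter class: consonant c→j is +7, but vowel a→f is +5. Two shifts are in play — +5 for a/e/i/o/u, +7 for every other letter.
On rally: r(cons)+7=y, a(vowel)+5=f, l(cons)+7=s, l(cons)+7=s, y(cons)+7=f.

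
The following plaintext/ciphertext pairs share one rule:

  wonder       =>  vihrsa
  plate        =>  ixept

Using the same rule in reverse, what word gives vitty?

upper

The output letters match the input read backwards, each shifted +4: wonder reversed is rednow. Read the word backwards and shift each letter +4.
Undoing it on vitty: shift back: v−4=r, i−4=e, t−4=p, t−4=p, y−4=u → reppu; then reverse → upper.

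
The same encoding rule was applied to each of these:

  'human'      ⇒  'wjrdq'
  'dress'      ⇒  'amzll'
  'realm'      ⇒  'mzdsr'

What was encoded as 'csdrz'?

h(7)→w(22) and u(20)→j(9) fit y≡25x+3 (mod 26); the inverse of 25 mod 26 is 25. Each letter's alphabet position (a=0..z=25) is mapped through 25·x+3 mod 26 — an affine cipher.
Reversing it on csdrz: c(2)→25·(2−3)≡1=b; s(18)→25·(18−3)≡11=l; d(3)→25·(3−3)≡0=a; r(17)→25·(17−3)≡12=m; z(25)→25·(25−3)≡4=e (all mod 26).

blame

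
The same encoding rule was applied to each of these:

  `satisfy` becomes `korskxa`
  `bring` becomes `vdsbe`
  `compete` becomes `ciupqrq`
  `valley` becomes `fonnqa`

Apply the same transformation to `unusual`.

ybykyon

s(18)→k(10) and a(0)→o(14) fit y≡7x+14 (mod 26); the inverse of 7 mod 26 is 15. Each letter's alphabet position (a=0..z=25) is mapped through 7·x+14 mod 26 — an affine cipher.
On unusual: u(20)→7·20+14≡24=y; n(13)→7·13+14≡1=b; u(20)→7·20+14≡24=y; s(18)→7·18+14≡10=k; u(20)→7·20+14≡24=y; a(0)→7·0+14≡14=o; l(11)→7·11+14≡13=n (all mod 26).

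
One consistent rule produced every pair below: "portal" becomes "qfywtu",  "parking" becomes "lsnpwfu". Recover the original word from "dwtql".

The output letters match the input read backwards, each shifted +5: portal reversed is latrop. Two steps: reverse the string, then apply a Caesar shift of +5.
Decoding dwtql: shift back: d−5=y, w−5=r, t−5=o, q−5=l, l−5=g → yrolg; then reverse → glory.

glory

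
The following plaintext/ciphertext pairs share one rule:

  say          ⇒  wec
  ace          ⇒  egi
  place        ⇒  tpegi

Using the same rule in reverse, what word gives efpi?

Compare letters: s→w is +4, a→e is +4, y→c is +4 — a constant shift. Every letter moves 4 places later in the alphabet, wrapping around z→a.
Reversing it on efpi: e−4=a, f−4=b, p−4=l, i−4=e.

able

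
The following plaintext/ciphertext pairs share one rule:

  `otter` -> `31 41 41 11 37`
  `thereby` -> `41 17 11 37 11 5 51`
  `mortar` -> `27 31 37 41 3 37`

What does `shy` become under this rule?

The formula is n = 2×(alphabet index, a=1) + 1.
On shy: s=19→39, h=8→17, y=25→51.

39 17 51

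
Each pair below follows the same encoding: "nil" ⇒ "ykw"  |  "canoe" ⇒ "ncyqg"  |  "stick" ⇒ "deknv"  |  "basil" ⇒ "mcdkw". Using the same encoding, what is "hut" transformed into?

The shift depends on letter class: consonant n→y is +11, but vowel i→k is +2. Vowels shift forward by 2 and consonants shift forward by 11.
For hut: h(cons)+11=s, u(vowel)+2=w, t(cons)+11=e.

swe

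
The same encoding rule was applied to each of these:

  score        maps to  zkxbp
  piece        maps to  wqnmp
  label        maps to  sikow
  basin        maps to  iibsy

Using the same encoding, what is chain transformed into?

In score: s→z is +7, c→k is +8, o→x is +9, r→b is +10 — the shift increases by 1 each position. The shift increases by 1 at each position, starting from +7: 7, 8, 9, ….
On chain: c+7=j, h+8=p, a+9=j, i+10=s, n+11=y.

jpjsy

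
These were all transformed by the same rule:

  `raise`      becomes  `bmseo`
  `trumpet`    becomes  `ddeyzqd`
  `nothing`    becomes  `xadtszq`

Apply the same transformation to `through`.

dtbaesr

Shifts by position in raise: pos 0: r→b (+10), pos 1: a→m (+12), pos 2: i→s (+10), pos 3: s→e (+12) — repeating every 2. It's a Vigenère-style cipher with numeric key [10,12]: position i shifts by key[i mod 2].
Applying it to through: t+10=d, h+12=t, r+10=b, o+12=a, u+10=e, g+12=s, h+10=r.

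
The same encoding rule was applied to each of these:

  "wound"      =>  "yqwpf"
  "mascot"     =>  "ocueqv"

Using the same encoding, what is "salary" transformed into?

ucncta

Compare letters: w→y is +2, o→q is +2, u→w is +2 — a constant shift. It's a constant shift of +2 (ROT2).
For salary: s+2=u, a+2=c, l+2=n, a+2=c, r+2=t, y+2=a.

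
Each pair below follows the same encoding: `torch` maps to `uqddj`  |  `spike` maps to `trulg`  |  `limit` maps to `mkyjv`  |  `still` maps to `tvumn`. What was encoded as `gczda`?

fancy

It's a Vigenère-style cipher with numeric key [1,2,12]: position i shifts by key[i mod 3].
Decoding gczda: g−1=f, c−2=a, z−12=n, d−1=c, a−2=y.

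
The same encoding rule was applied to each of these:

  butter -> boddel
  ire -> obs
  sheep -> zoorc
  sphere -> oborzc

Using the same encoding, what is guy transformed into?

ieq

The output letters match the input read backwards, each shifted +10: butter reversed is rettub. The word is reversed, then every letter is shifted forward by 10.
Applying it to guy: reverse → yug; then shift: y+10=i, u+10=e, g+10=q.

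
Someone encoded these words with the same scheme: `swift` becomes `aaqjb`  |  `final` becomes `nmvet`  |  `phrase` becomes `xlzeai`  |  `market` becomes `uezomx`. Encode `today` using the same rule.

The shifts repeat in a cycle of length 2: positions 0,1,… shift by +8, +4, then the pattern repeats.
For today: t+8=b, o+4=s, d+8=l, a+4=e, y+8=g.

bsleg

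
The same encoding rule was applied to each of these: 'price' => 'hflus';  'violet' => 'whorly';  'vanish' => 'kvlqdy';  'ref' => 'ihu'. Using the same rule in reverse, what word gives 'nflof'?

click

The output letters match the input read backwards, each shifted +3: price reversed is ecirp. The word is reversed, then every letter is shifted forward by 3.
Reversing it on nflof: shift back: n−3=k, f−3=c, l−3=i, o−3=l, f−3=c → kcilc; then reverse → click.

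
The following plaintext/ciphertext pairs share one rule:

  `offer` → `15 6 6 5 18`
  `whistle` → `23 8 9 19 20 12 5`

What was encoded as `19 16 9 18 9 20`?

o is letter #15 and maps to 15: an offset of 0. Each letter is replaced by its alphabet position (a=1, b=2, …, z=26).
Decoding 19 16 9 18 9 20: 19=s, 16=p, 9=i, 18=r, 9=i, 20=t.

spirit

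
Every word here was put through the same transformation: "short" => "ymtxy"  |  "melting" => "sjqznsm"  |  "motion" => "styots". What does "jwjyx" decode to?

A repeating key of period 3 is used — shifts +6, +5, +5 over and over.
Decoding jwjyx: j−6=d, w−5=r, j−5=e, y−6=s, x−5=s.

dress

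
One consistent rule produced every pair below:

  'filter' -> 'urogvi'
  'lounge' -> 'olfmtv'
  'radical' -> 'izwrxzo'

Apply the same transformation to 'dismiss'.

Letters are reflected about the middle of the alphabet (position → 25−position): Atbash.
For dismiss: d↔w, i↔r, s↔h, m↔n, i↔r, s↔h, s↔h.

wrhnrhh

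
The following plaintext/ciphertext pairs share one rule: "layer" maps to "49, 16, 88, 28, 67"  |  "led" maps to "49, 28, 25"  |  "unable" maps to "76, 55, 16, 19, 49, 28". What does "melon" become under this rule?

52, 28, 49, 58, 55

l(#12)→49 and a(#1)→16: differences scale by 3, so n = 3·pos + 13. With a=1..z=26, the number is 3·pos + 13.
For melon: m=13→52, e=5→28, l=12→49, o=15→58, n=14→55.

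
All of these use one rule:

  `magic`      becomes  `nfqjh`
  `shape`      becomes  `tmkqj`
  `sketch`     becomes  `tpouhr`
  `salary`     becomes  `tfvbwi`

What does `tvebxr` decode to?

squash

Shifts by position in magic: pos 0: m→n (+1), pos 1: a→f (+5), pos 2: g→q (+10), pos 3: i→j (+1), pos 4: c→h (+5) — repeating every 3. It's a Vigenère-style cipher with numeric key [1,5,10]: position i shifts by key[i mod 3].
Undoing it on tvebxr: t−1=s, v−5=q, e−10=u, b−1=a, x−5=s, r−10=h.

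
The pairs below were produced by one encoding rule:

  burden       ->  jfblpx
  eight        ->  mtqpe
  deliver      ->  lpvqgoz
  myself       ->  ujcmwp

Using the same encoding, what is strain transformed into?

aebitx

Shifts by position in burden: pos 0: b→j (+8), pos 1: u→f (+11), pos 2: r→b (+10), pos 3: d→l (+8), pos 4: e→p (+11), pos 5: n→x (+10) — repeating every 3. The shifts repeat in a cycle of length 3: positions 0,1,… shift by +8, +11, +10, then the pattern repeats.
Applying it to strain: s+8=a, t+11=e, r+10=b, a+8=i, i+11=t, n+10=x.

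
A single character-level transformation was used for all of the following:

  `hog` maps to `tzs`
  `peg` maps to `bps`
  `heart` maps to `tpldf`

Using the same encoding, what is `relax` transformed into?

dpxlj

The shift depends on letter class: consonant h→t is +12, but vowel o→z is +11. Two shifts are in play — +11 for a/e/i/o/u, +12 for every other letter.
On relax: r(cons)+12=d, e(vowel)+11=p, l(cons)+12=x, a(vowel)+11=l, x(cons)+12=j.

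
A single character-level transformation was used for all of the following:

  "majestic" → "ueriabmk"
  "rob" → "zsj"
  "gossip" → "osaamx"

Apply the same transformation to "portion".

The shift depends on letter class: consonant m→u is +8, but vowel a→e is +4. Vowels shift forward by 4 and consonants shift forward by 8.
For portion: p(cons)+8=x, o(vowel)+4=s, r(cons)+8=z, t(cons)+8=b, i(vowel)+4=m, o(vowel)+4=s, n(cons)+8=v.

xszbmsv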